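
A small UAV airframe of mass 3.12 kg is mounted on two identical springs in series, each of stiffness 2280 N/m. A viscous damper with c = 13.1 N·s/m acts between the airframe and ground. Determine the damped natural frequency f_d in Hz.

3.02 Hz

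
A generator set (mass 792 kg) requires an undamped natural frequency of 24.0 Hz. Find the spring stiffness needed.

ω_n = 2πf_n = 2π × 24.0 = 150.8 rad/s.
k = m·ω_n² = 792 × 150.8² = 792 × 22740 = 18010000 N/m.

18000000 N/m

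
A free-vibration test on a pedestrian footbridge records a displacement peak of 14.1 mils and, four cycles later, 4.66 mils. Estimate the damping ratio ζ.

Logarithmic decrement δ = (1/n)·ln(x₀/x_n) = (1/4)·ln(14.1/4.66) = (1/4)·ln(3.026) = 0.2768.
ζ = δ/√(4π² + δ²) = 0.2768/√(39.48 + 0.0766) = 0.2768/6.289 = 0.04401.

0.0440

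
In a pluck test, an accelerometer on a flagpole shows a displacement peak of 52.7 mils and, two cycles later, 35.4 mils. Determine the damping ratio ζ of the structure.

Logarithmic decrement δ = (1/n)·ln(x₀/x_n) = (1/2)·ln(52.7/35.4) = (1/2)·ln(1.489) = 0.1990.
ζ = δ/√(4π² + δ²) = 0.1990/√(39.48 + 0.0396) = 0.1990/6.286 = 0.03165.

0.0316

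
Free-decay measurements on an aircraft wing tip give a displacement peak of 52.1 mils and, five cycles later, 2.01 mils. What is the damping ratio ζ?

0.103

Logarithmic decrement δ = (1/n)·ln(x₀/x_n) = (1/5)·ln(52.1/2.01) = (1/5)·ln(25.92) = 0.6510.
ζ = δ/√(4π² + δ²) = 0.6510/√(39.48 + 0.424) = 0.6510/6.317 = 0.1031.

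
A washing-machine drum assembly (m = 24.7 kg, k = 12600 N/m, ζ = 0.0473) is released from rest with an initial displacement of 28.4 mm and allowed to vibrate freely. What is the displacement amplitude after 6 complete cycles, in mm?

Logarithmic decrement δ = 2πζ/√(1 − ζ²) = 2π × 0.04730/√(1 − 0.00224) = 0.2975.
After n cycles, x_n/x₀ = e^(−nδ), so x_6 = 28.4 × e^(−6 × 0.2975) = 28.4 × 0.1678 = 4.765 mm.

4.76 mm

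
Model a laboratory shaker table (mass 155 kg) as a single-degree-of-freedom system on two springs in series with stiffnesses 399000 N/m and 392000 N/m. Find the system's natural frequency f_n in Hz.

Series springs: 1/k_eq = 1/399000 + 1/392000 = 5.057×10^-6, so k_eq = 197700 N/m.
ω_n = √(k_eq/m) = √(197700/155) = √1276 = 35.72 rad/s.
f_n = ω_n/(2π) = 35.72/6.283 = 5.685 Hz.

5.68 Hz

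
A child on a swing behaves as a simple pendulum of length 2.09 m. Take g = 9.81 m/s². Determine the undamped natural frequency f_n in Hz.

0.345 Hz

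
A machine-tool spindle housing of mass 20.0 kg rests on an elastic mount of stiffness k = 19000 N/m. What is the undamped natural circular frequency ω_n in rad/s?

ω_n = √(k/m) = √(19000/20.0) = √950.0 = 30.82 rad/s.

30.8 rad/s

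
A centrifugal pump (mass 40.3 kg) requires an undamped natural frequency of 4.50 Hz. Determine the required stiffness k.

32200 N/m

ω_n = 2πf_n = 2π × 4.50 = 28.27 rad/s.
k = m·ω_n² = 40.3 × 28.27² = 40.3 × 799.4 = 32220 N/m.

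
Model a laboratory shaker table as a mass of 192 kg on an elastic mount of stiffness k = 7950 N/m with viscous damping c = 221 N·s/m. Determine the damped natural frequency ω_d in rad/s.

6.41 rad/s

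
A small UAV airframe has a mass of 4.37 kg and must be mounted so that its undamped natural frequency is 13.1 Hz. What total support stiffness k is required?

ω_n = 2πf_n = 2π × 13.1 = 82.31 rad/s.
k = m·ω_n² = 4.37 × 82.31² = 4.37 × 6775 = 29610 N/m.

29600 N/m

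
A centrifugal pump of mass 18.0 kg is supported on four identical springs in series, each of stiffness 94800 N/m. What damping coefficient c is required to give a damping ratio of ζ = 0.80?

Series springs: 1/k_eq = 4/94800, so k_eq = 94800/4 = 23700 N/m.
c_c = 2√(k_eq·m) = 2√(23700 × 18.0) = 1306 N·s/m.
c = ζ·c_c = 0.80 × 1306 = 1045 N·s/m.

1050 N·s/m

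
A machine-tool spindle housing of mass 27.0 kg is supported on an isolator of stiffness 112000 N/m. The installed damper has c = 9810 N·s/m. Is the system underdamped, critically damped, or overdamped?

c_c = 2√(k·m) = 3478 N·s/m; ζ = c/c_c = 9810/3478 = 2.82.
Since ζ > 1 the system is overdamped.

overdamped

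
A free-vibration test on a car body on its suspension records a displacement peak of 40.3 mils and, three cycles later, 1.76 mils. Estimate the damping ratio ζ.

0.164

Logarithmic decrement δ = (1/n)·ln(x₀/x_n) = (1/3)·ln(40.3/1.76) = (1/3)·ln(22.90) = 1.044.
ζ = δ/√(4π² + δ²) = 1.044/√(39.48 + 1.09) = 1.044/6.369 = 0.1639.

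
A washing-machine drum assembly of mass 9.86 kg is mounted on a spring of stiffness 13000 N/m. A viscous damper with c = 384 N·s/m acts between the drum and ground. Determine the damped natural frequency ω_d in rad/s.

ω_n = √(k/m) = √(13000/9.86) = 36.31 rad/s.
Critical damping c_c = 2√(k·m) = 2√(13000 × 9.86) = 716.0 N·s/m, so ζ = c/c_c = 384/716.0 = 0.5363.
ω_d = ω_n√(1 − ζ²) = 36.31 × √(1 − 0.288) = 30.65 rad/s.

30.6 rad/s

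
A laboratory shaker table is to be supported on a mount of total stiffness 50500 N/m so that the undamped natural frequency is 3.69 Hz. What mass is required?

93.9 kg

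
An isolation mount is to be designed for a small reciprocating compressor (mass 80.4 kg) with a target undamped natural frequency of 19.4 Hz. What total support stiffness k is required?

1190000 N/m

ω_n = 2πf_n = 2π × 19.4 = 121.9 rad/s.
k = m·ω_n² = 80.4 × 121.9² = 80.4 × 14860 = 1195000 N/m.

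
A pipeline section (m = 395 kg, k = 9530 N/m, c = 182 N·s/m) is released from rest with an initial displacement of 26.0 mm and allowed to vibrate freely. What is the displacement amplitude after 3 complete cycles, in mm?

ζ = c/(2√(km)) = 182/(2√(9530 × 395)) = 182/3880 = 0.04690.
Logarithmic decrement δ = 2πζ/√(1 − ζ²) = 2π × 0.04690/√(1 − 0.00220) = 0.2950.
After n cycles, x_n/x₀ = e^(−nδ), so x_3 = 26.0 × e^(−3 × 0.2950) = 26.0 × 0.4127 = 10.73 mm.

10.7 mm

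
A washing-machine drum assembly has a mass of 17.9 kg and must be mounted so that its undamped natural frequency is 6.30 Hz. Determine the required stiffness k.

ω_n = 2πf_n = 2π × 6.30 = 39.58 rad/s.
k = m·ω_n² = 17.9 × 39.58² = 17.9 × 1567 = 28050 N/m.

28000 N/m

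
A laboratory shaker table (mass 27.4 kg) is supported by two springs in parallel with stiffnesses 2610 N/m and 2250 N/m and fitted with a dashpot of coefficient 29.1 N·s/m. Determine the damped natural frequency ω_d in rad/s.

13.3 rad/s

Parallel springs add: k_eq = 2610 + 2250 = 4860 N/m.
ω_n = √(k_eq/m) = √(4860/27.4) = 13.32 rad/s.
Critical damping c_c = 2√(k_eq·m) = 2√(4860 × 27.4) = 729.8 N·s/m, so ζ = c/c_c = 29.1/729.8 = 0.03987.
ω_d = ω_n√(1 − ζ²) = 13.32 × √(1 − 0.00159) = 13.31 rad/s.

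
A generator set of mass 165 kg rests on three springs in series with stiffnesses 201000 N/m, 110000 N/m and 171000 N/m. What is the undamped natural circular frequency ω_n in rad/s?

17.4 rad/s

Series springs: 1/k_eq = 1/201000 + 1/110000 + 1/171000 = 1.991×10^-5, so k_eq = 50220 N/m.
ω_n = √(k_eq/m) = √(50220/165) = √304.3 = 17.45 rad/s.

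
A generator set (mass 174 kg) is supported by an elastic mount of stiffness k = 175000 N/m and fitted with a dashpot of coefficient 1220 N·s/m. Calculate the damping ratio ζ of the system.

0.111

ω_n = √(k/m) = √(175000/174) = 31.71 rad/s.
Critical damping c_c = 2√(k·m) = 2√(175000 × 174) = 11040 N·s/m, so ζ = c/c_c = 1220/11040 = 0.1105.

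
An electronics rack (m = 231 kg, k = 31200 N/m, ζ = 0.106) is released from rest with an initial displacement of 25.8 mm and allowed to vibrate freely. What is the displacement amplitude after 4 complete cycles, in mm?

1.77 mm

Logarithmic decrement δ = 2πζ/√(1 − ζ²) = 2π × 0.1060/√(1 − 0.0112) = 0.6698.
After n cycles, x_n/x₀ = e^(−nδ), so x_4 = 25.8 × e^(−4 × 0.6698) = 25.8 × 0.06862 = 1.770 mm.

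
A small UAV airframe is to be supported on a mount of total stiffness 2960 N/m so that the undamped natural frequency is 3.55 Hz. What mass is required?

5.95 kg

ω_n = 2πf_n = 2π × 3.55 = 22.31 rad/s.
m = k/ω_n² = 2960/22.31² = 2960/497.5 = 5.949 kg.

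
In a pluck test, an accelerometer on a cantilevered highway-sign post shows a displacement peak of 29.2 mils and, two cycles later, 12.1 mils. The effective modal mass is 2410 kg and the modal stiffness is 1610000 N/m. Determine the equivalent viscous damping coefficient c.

Logarithmic decrement δ = (1/n)·ln(x₀/x_n) = (1/2)·ln(29.2/12.1) = (1/2)·ln(2.413) = 0.4405.
ζ = δ/√(4π² + δ²) = 0.4405/√(39.48 + 0.194) = 0.4405/6.299 = 0.06993.
c = ζ · 2√(km) = 0.06993 × 2√(1610000 × 2410) = 0.06993 × 124600 = 8712 N·s/m.

8710 N·s/m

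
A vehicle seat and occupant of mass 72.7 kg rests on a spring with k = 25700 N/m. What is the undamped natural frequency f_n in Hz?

2.99 Hz

ω_n = √(k/m) = √(25700/72.7) = √353.5 = 18.80 rad/s.
f_n = ω_n/(2π) = 18.80/6.283 = 2.992 Hz.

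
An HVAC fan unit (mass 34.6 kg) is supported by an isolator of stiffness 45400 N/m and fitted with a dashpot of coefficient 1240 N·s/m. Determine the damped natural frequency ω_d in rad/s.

ω_n = √(k/m) = √(45400/34.6) = 36.22 rad/s.
Critical damping c_c = 2√(k·m) = 2√(45400 × 34.6) = 2507 N·s/m, so ζ = c/c_c = 1240/2507 = 0.4947.
ω_d = ω_n√(1 − ζ²) = 36.22 × √(1 − 0.245) = 31.48 rad/s.

31.5 rad/s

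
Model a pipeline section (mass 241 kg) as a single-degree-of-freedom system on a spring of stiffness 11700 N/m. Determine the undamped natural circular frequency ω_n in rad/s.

ω_n = √(k/m) = √(11700/241) = √48.55 = 6.968 rad/s.

6.97 rad/s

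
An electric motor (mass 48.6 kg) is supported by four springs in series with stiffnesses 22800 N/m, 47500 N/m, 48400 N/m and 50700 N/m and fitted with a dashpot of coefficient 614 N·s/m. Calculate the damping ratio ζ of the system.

0.452

Series springs: 1/k_eq = 1/22800 + 1/47500 + 1/48400 + 1/50700 = 0.0001053, so k_eq = 9497 N/m.
ω_n = √(k_eq/m) = √(9497/48.6) = 13.98 rad/s.
Critical damping c_c = 2√(k_eq·m) = 2√(9497 × 48.6) = 1359 N·s/m, so ζ = c/c_c = 614/1359 = 0.4519.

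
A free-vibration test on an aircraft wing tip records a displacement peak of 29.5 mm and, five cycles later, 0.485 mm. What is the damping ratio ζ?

0.130

Logarithmic decrement δ = (1/n)·ln(x₀/x_n) = (1/5)·ln(29.5/0.485) = (1/5)·ln(60.82) = 0.8216.
ζ = δ/√(4π² + δ²) = 0.8216/√(39.48 + 0.675) = 0.8216/6.337 = 0.1297.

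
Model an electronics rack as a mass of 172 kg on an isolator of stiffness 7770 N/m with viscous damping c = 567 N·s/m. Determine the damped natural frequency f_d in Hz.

1.04 Hz

ω_n = √(k/m) = √(7770/172) = 6.721 rad/s.
Critical damping c_c = 2√(k·m) = 2√(7770 × 172) = 2312 N·s/m, so ζ = c/c_c = 567/2312 = 0.2452.
ω_d = ω_n√(1 − ζ²) = 6.721 × √(1 − 0.0601) = 6.516 rad/s.
f_d = ω_d/(2π) = 1.037 Hz.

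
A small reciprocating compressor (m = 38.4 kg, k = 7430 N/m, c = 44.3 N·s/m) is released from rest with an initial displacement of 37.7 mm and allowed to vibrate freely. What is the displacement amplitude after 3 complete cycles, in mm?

17.2 mm

ζ = c/(2√(km)) = 44.3/(2√(7430 × 38.4)) = 44.3/1068 = 0.04147.
Logarithmic decrement δ = 2πζ/√(1 − ζ²) = 2π × 0.04147/√(1 − 0.00172) = 0.2608.
After n cycles, x_n/x₀ = e^(−nδ), so x_3 = 37.7 × e^(−3 × 0.2608) = 37.7 × 0.4573 = 17.24 mm.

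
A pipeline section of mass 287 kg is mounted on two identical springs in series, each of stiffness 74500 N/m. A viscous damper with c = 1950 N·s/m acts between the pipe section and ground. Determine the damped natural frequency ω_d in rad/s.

10.9 rad/s

Series springs: 1/k_eq = 2/74500, so k_eq = 74500/2 = 37250 N/m.
ω_n = √(k_eq/m) = √(37250/287) = 11.39 rad/s.
Critical damping c_c = 2√(k_eq·m) = 2√(37250 × 287) = 6539 N·s/m, so ζ = c/c_c = 1950/6539 = 0.2982.
ω_d = ω_n√(1 − ζ²) = 11.39 × √(1 − 0.0889) = 10.87 rad/s.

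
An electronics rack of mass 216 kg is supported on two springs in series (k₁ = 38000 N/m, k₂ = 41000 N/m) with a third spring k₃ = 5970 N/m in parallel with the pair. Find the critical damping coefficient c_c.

4710 N·s/m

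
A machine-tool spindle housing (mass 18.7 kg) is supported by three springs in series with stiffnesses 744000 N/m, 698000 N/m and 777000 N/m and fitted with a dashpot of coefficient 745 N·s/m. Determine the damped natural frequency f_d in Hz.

Series springs: 1/k_eq = 1/744000 + 1/698000 + 1/777000 = 4.064×10^-6, so k_eq = 246100 N/m.
ω_n = √(k_eq/m) = √(246100/18.7) = 114.7 rad/s.
Critical damping c_c = 2√(k_eq·m) = 2√(246100 × 18.7) = 4290 N·s/m, so ζ = c/c_c = 745/4290 = 0.1736.
ω_d = ω_n√(1 − ζ²) = 114.7 × √(1 − 0.0302) = 113.0 rad/s.
f_d = ω_d/(2π) = 17.98 Hz.

18.0 Hz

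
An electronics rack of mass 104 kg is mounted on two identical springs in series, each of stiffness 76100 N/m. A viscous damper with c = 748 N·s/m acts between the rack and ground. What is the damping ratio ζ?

Series springs: 1/k_eq = 2/76100, so k_eq = 76100/2 = 38050 N/m.
ω_n = √(k_eq/m) = √(38050/104) = 19.13 rad/s.
Critical damping c_c = 2√(k_eq·m) = 2√(38050 × 104) = 3979 N·s/m, so ζ = c/c_c = 748/3979 = 0.1880.

0.188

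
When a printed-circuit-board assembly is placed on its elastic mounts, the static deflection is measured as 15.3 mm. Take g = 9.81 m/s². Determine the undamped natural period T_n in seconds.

0.248 s

ω_n = √(g/δ_st) = √(9.81/0.0153) = √641.2 = 25.32 rad/s.
T_n = 2π/ω_n = 6.283/25.32 = 0.2481 s.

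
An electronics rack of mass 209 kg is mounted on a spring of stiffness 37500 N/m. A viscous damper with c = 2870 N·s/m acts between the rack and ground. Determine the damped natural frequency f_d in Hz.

ω_n = √(k/m) = √(37500/209) = 13.39 rad/s.
Critical damping c_c = 2√(k·m) = 2√(37500 × 209) = 5599 N·s/m, so ζ = c/c_c = 2870/5599 = 0.5126.
ω_d = ω_n√(1 − ζ²) = 13.39 × √(1 − 0.263) = 11.50 rad/s.
f_d = ω_d/(2π) = 1.831 Hz.

1.83 Hz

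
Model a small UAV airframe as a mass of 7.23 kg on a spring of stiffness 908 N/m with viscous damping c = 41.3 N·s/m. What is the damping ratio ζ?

ω_n = √(k/m) = √(908.0/7.23) = 11.21 rad/s.
Critical damping c_c = 2√(k·m) = 2√(908.0 × 7.23) = 162.0 N·s/m, so ζ = c/c_c = 41.3/162.0 = 0.2549.

0.255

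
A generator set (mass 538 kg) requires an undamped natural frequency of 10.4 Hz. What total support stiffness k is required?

ω_n = 2πf_n = 2π × 10.4 = 65.35 rad/s.
k = m·ω_n² = 538 × 65.35² = 538 × 4270 = 2297000 N/m.

2300000 N/m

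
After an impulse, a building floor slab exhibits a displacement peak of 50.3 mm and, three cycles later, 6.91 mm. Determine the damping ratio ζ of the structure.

Logarithmic decrement δ = (1/n)·ln(x₀/x_n) = (1/3)·ln(50.3/6.91) = (1/3)·ln(7.279) = 0.6617.
ζ = δ/√(4π² + δ²) = 0.6617/√(39.48 + 0.438) = 0.6617/6.318 = 0.1047.

0.105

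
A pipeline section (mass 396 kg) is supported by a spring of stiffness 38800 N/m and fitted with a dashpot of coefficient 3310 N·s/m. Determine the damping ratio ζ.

0.422

ω_n = √(k/m) = √(38800/396) = 9.898 rad/s.
Critical damping c_c = 2√(k·m) = 2√(38800 × 396) = 7840 N·s/m, so ζ = c/c_c = 3310/7840 = 0.4222.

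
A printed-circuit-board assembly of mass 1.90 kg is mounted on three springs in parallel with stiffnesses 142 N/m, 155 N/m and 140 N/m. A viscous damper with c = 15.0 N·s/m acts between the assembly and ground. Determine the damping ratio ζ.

0.260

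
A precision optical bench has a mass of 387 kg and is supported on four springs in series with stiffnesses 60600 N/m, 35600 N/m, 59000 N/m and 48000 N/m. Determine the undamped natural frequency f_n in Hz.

Series springs: 1/k_eq = 1/60600 + 1/35600 + 1/59000 + 1/48000 = 8.237×10^-5, so k_eq = 12140 N/m.
ω_n = √(k_eq/m) = √(12140/387) = √31.37 = 5.601 rad/s.
f_n = ω_n/(2π) = 5.601/6.283 = 0.8914 Hz.

0.891 Hz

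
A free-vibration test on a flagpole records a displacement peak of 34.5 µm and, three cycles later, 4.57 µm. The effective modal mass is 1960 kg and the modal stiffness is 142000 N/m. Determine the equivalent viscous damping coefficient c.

Logarithmic decrement δ = (1/n)·ln(x₀/x_n) = (1/3)·ln(34.5/4.57) = (1/3)·ln(7.549) = 0.6738.
ζ = δ/√(4π² + δ²) = 0.6738/√(39.48 + 0.454) = 0.6738/6.319 = 0.1066.
c = ζ · 2√(km) = 0.1066 × 2√(142000 × 1960) = 0.1066 × 33370 = 3558 N·s/m.

3560 N·s/m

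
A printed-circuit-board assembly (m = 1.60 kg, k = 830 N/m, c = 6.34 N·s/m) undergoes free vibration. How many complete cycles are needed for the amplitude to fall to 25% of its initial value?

ζ = c/(2√(km)) = 6.34/(2√(830 × 1.60)) = 6.34/72.88 = 0.08699.
Logarithmic decrement δ = 2πζ/√(1 − ζ²) = 2π × 0.08699/√(1 − 0.00757) = 0.5486.
x_n/x₀ = e^(−nδ) ≤ 0.25; take ln: n ≥ ln(1/0.25)/δ = 1.386/0.5486 = 2.527.
So 3 complete cycles are required.

3 cycles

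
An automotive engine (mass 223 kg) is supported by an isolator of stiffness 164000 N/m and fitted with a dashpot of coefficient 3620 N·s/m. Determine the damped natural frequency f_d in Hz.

4.12 Hz

ω_n = √(k/m) = √(164000/223) = 27.12 rad/s.
Critical damping c_c = 2√(k·m) = 2√(164000 × 223) = 12090 N·s/m, so ζ = c/c_c = 3620/12090 = 0.2993.
ω_d = ω_n√(1 − ζ²) = 27.12 × √(1 − 0.0896) = 25.88 rad/s.
f_d = ω_d/(2π) = 4.118 Hz.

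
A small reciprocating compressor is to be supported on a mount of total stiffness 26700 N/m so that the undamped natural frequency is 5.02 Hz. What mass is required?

26.8 kg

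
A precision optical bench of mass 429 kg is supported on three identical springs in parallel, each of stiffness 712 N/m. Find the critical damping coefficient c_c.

1910 N·s/m

Parallel springs add: k_eq = 3 × 712 = 2136 N/m.
c_c = 2√(k_eq·m) = 2√(2136 × 429) = 2 × 957.3 = 1915 N·s/m.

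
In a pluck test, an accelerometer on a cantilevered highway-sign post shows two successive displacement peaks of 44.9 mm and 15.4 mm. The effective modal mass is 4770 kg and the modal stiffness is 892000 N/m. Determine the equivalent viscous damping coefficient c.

Logarithmic decrement δ = (1/n)·ln(x₀/x_n) = (1/1)·ln(44.9/15.4) = (1/1)·ln(2.916) = 1.070.
ζ = δ/√(4π² + δ²) = 1.070/√(39.48 + 1.15) = 1.070/6.374 = 0.1679.
c = ζ · 2√(km) = 0.1679 × 2√(892000 × 4770) = 0.1679 × 130500 = 21900 N·s/m.

21900 N·s/m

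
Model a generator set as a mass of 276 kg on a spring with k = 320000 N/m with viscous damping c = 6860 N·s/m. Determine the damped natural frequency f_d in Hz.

ω_n = √(k/m) = √(320000/276) = 34.05 rad/s.
Critical damping c_c = 2√(k·m) = 2√(320000 × 276) = 18800 N·s/m, so ζ = c/c_c = 6860/18800 = 0.3650.
ω_d = ω_n√(1 − ζ²) = 34.05 × √(1 − 0.133) = 31.70 rad/s.
f_d = ω_d/(2π) = 5.045 Hz.

5.05 Hz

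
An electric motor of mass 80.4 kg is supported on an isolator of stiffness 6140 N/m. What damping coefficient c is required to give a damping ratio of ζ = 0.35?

492 N·s/m

c_c = 2√(k·m) = 2√(6140 × 80.4) = 1405 N·s/m.
c = ζ·c_c = 0.35 × 1405 = 491.8 N·s/m.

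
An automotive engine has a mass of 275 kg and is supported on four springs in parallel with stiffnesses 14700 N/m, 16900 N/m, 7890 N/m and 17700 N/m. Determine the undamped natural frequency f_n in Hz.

2.30 Hz

Parallel springs add: k_eq = 14700 + 16900 + 7890 + 17700 = 57190 N/m.
ω_n = √(k_eq/m) = √(57190/275) = √208.0 = 14.42 rad/s.
f_n = ω_n/(2π) = 14.42/6.283 = 2.295 Hz.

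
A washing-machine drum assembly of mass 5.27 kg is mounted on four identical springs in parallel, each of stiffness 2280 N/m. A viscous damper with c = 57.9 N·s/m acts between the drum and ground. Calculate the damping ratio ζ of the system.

0.132

Parallel springs add: k_eq = 4 × 2280 = 9120 N/m.
ω_n = √(k_eq/m) = √(9120/5.27) = 41.60 rad/s.
Critical damping c_c = 2√(k_eq·m) = 2√(9120 × 5.27) = 438.5 N·s/m, so ζ = c/c_c = 57.9/438.5 = 0.1321.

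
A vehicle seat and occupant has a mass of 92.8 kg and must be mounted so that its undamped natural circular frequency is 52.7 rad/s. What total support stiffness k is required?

258000 N/m

k = m·ω_n² = 92.8 × 52.70² = 92.8 × 2777 = 257700 N/m.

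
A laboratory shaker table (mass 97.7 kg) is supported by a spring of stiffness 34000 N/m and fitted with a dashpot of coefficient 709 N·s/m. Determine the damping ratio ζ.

0.195

ω_n = √(k/m) = √(34000/97.7) = 18.65 rad/s.
Critical damping c_c = 2√(k·m) = 2√(34000 × 97.7) = 3645 N·s/m, so ζ = c/c_c = 709/3645 = 0.1945.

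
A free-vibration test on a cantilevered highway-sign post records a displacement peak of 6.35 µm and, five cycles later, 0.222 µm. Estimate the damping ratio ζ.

Logarithmic decrement δ = (1/n)·ln(x₀/x_n) = (1/5)·ln(6.35/0.222) = (1/5)·ln(28.60) = 0.6707.
ζ = δ/√(4π² + δ²) = 0.6707/√(39.48 + 0.450) = 0.6707/6.319 = 0.1061.

0.106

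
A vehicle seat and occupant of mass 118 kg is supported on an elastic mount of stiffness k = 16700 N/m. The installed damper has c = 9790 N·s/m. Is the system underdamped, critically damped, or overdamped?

overdamped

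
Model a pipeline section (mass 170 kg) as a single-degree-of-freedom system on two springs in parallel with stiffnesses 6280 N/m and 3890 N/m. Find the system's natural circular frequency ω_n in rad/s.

Parallel springs add: k_eq = 6280 + 3890 = 10170 N/m.
ω_n = √(k_eq/m) = √(10170/170) = √59.82 = 7.735 rad/s.

7.73 rad/s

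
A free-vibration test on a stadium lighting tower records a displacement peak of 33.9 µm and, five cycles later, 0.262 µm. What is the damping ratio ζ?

Logarithmic decrement δ = (1/n)·ln(x₀/x_n) = (1/5)·ln(33.9/0.262) = (1/5)·ln(129.4) = 0.9726.
ζ = δ/√(4π² + δ²) = 0.9726/√(39.48 + 0.946) = 0.9726/6.358 = 0.1530.

0.153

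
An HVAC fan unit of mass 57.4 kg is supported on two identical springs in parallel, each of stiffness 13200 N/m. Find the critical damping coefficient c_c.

2460 N·s/m

Parallel springs add: k_eq = 2 × 13200 = 26400 N/m.
c_c = 2√(k_eq·m) = 2√(26400 × 57.4) = 2 × 1231 = 2462 N·s/m.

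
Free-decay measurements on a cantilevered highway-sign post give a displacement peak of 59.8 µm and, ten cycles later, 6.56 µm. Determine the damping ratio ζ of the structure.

Logarithmic decrement δ = (1/n)·ln(x₀/x_n) = (1/10)·ln(59.8/6.56) = (1/10)·ln(9.116) = 0.2210.
ζ = δ/√(4π² + δ²) = 0.2210/√(39.48 + 0.0488) = 0.2210/6.287 = 0.03515.

0.0352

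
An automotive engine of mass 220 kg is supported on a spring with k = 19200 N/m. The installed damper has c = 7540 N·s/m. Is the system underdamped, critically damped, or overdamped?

c_c = 2√(k·m) = 4110 N·s/m; ζ = c/c_c = 7540/4110 = 1.83.
Since ζ > 1 the system is overdamped.

overdamped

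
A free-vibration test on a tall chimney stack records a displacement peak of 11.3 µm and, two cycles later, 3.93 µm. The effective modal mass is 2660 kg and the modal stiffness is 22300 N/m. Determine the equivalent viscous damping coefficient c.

1290 N·s/m

Logarithmic decrement δ = (1/n)·ln(x₀/x_n) = (1/2)·ln(11.3/3.93) = (1/2)·ln(2.875) = 0.5281.
ζ = δ/√(4π² + δ²) = 0.5281/√(39.48 + 0.279) = 0.5281/6.305 = 0.08375.
c = ζ · 2√(km) = 0.08375 × 2√(22300 × 2660) = 0.08375 × 15400 = 1290 N·s/m.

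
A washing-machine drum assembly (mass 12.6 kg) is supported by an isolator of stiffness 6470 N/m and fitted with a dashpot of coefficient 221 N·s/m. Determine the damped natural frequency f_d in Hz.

3.33 Hz

ω_n = √(k/m) = √(6470/12.6) = 22.66 rad/s.
Critical damping c_c = 2√(k·m) = 2√(6470 × 12.6) = 571.0 N·s/m, so ζ = c/c_c = 221/571.0 = 0.3870.
ω_d = ω_n√(1 − ζ²) = 22.66 × √(1 − 0.150) = 20.89 rad/s.
f_d = ω_d/(2π) = 3.325 Hz.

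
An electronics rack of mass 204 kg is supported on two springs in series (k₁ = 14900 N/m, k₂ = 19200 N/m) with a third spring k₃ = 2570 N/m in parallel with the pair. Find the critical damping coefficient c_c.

2990 N·s/m

Series pair: k_s = k₁k₂/(k₁+k₂) = (14900)(19200)/(14900 + 19200) = 8389 N/m. In parallel with k₃: k_eq = 8389 + 2570 = 10960 N/m.
c_c = 2√(k_eq·m) = 2√(10960 × 204) = 2 × 1495 = 2990 N·s/m.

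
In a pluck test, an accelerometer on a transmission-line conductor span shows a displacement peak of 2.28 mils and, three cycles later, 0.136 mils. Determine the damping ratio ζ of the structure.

Logarithmic decrement δ = (1/n)·ln(x₀/x_n) = (1/3)·ln(2.28/0.136) = (1/3)·ln(16.76) = 0.9398.
ζ = δ/√(4π² + δ²) = 0.9398/√(39.48 + 0.883) = 0.9398/6.353 = 0.1479.

0.148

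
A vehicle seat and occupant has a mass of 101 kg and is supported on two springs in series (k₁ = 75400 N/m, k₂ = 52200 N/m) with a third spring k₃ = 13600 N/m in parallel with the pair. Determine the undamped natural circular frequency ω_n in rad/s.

Series pair: k_s = k₁k₂/(k₁+k₂) = (75400)(52200)/(75400 + 52200) = 30850 N/m. In parallel with k₃: k_eq = 30850 + 13600 = 44450 N/m.
ω_n = √(k_eq/m) = √(44450/101) = √440.1 = 20.98 rad/s.

21.0 rad/s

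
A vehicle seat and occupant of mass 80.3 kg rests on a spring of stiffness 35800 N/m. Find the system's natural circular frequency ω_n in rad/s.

21.1 rad/s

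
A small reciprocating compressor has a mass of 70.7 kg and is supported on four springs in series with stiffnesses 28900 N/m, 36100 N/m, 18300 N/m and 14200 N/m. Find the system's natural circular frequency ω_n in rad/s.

Series springs: 1/k_eq = 1/28900 + 1/36100 + 1/18300 + 1/14200 = 0.0001874, so k_eq = 5337 N/m.
ω_n = √(k_eq/m) = √(5337/70.7) = √75.49 = 8.688 rad/s.

8.69 rad/s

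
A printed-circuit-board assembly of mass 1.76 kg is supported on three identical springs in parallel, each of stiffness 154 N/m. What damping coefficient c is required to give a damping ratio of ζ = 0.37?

Parallel springs add: k_eq = 3 × 154 = 462.0 N/m.
c_c = 2√(k_eq·m) = 2√(462.0 × 1.76) = 57.03 N·s/m.
c = ζ·c_c = 0.37 × 57.03 = 21.10 N·s/m.

21.1 N·s/m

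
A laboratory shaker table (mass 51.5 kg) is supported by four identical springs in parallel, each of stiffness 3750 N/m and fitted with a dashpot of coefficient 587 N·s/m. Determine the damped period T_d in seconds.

Parallel springs add: k_eq = 4 × 3750 = 15000 N/m.
ω_n = √(k_eq/m) = √(15000/51.5) = 17.07 rad/s.
Critical damping c_c = 2√(k_eq·m) = 2√(15000 × 51.5) = 1758 N·s/m, so ζ = c/c_c = 587/1758 = 0.3339.
ω_d = ω_n√(1 − ζ²) = 17.07 × √(1 − 0.112) = 16.09 rad/s.
T_d = 2π/ω_d = 0.3906 s.

0.391 s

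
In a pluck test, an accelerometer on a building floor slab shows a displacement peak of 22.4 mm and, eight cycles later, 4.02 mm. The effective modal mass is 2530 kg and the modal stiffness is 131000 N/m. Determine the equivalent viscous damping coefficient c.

Logarithmic decrement δ = (1/n)·ln(x₀/x_n) = (1/8)·ln(22.4/4.02) = (1/8)·ln(5.572) = 0.2147.
ζ = δ/√(4π² + δ²) = 0.2147/√(39.48 + 0.0461) = 0.2147/6.287 = 0.03415.
c = ζ · 2√(km) = 0.03415 × 2√(131000 × 2530) = 0.03415 × 36410 = 1244 N·s/m.

1240 N·s/m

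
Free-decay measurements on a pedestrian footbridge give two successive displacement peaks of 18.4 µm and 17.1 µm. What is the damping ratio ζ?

Logarithmic decrement δ = (1/n)·ln(x₀/x_n) = (1/1)·ln(18.4/17.1) = (1/1)·ln(1.076) = 0.07327.
ζ = δ/√(4π² + δ²) = 0.07327/√(39.48 + 0.00537) = 0.07327/6.284 = 0.01166.

0.0117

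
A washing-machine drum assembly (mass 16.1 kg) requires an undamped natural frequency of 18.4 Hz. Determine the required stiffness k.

ω_n = 2πf_n = 2π × 18.4 = 115.6 rad/s.
k = m·ω_n² = 16.1 × 115.6² = 16.1 × 13370 = 215200 N/m.

215000 N/m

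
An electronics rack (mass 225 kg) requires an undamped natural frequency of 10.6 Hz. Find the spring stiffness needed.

ω_n = 2πf_n = 2π × 10.6 = 66.60 rad/s.
k = m·ω_n² = 225 × 66.60² = 225 × 4436 = 998100 N/m.

998000 N/m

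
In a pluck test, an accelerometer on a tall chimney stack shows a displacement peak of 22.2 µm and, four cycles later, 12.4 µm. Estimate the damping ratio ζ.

Logarithmic decrement δ = (1/n)·ln(x₀/x_n) = (1/4)·ln(22.2/12.4) = (1/4)·ln(1.790) = 0.1456.
ζ = δ/√(4π² + δ²) = 0.1456/√(39.48 + 0.0212) = 0.1456/6.285 = 0.02317.

0.0232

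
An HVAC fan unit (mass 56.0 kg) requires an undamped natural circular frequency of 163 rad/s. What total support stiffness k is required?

1490000 N/m

k = m·ω_n² = 56.0 × 163.0² = 56.0 × 26570 = 1488000 N/m.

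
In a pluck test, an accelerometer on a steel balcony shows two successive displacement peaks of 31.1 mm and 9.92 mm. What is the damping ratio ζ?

0.179

Logarithmic decrement δ = (1/n)·ln(x₀/x_n) = (1/1)·ln(31.1/9.92) = (1/1)·ln(3.135) = 1.143.
ζ = δ/√(4π² + δ²) = 1.143/√(39.48 + 1.31) = 1.143/6.386 = 0.1789.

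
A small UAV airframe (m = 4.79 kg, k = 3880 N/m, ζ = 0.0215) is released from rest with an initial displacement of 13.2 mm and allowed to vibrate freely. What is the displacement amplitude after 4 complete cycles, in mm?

7.69 mm

Logarithmic decrement δ = 2πζ/√(1 − ζ²) = 2π × 0.02150/√(1 − 0.000462) = 0.1351.
After n cycles, x_n/x₀ = e^(−nδ), so x_4 = 13.2 × e^(−4 × 0.1351) = 13.2 × 0.5825 = 7.689 mm.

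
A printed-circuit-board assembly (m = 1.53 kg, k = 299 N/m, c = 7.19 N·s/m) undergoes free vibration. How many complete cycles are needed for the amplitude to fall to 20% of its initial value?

2 cycles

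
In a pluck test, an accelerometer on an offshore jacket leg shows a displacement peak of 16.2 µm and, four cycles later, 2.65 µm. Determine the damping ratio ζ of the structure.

Logarithmic decrement δ = (1/n)·ln(x₀/x_n) = (1/4)·ln(16.2/2.65) = (1/4)·ln(6.113) = 0.4526.
ζ = δ/√(4π² + δ²) = 0.4526/√(39.48 + 0.205) = 0.4526/6.299 = 0.07185.

0.0718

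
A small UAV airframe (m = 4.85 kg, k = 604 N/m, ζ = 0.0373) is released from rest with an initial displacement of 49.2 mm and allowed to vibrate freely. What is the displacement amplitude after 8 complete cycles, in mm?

7.54 mm

Logarithmic decrement δ = 2πζ/√(1 − ζ²) = 2π × 0.03730/√(1 − 0.00139) = 0.2345.
After n cycles, x_n/x₀ = e^(−nδ), so x_8 = 49.2 × e^(−8 × 0.2345) = 49.2 × 0.1532 = 7.536 mm.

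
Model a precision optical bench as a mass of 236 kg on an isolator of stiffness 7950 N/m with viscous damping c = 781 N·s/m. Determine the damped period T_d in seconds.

ω_n = √(k/m) = √(7950/236) = 5.804 rad/s.
Critical damping c_c = 2√(k·m) = 2√(7950 × 236) = 2739 N·s/m, so ζ = c/c_c = 781/2739 = 0.2851.
ω_d = ω_n√(1 − ζ²) = 5.804 × √(1 − 0.0813) = 5.563 rad/s.
T_d = 2π/ω_d = 1.129 s.

1.13 s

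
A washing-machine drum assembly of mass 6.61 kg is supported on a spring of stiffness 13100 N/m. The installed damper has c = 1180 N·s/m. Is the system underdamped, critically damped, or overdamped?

c_c = 2√(k·m) = 588.5 N·s/m; ζ = c/c_c = 1180/588.5 = 2.01.
Since ζ > 1 the system is overdamped.

overdamped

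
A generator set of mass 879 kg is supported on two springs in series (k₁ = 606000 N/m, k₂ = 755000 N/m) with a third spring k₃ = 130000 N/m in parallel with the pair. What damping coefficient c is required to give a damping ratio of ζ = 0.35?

14200 N·s/m

Series pair: k_s = k₁k₂/(k₁+k₂) = (606000)(755000)/(606000 + 755000) = 336200 N/m. In parallel with k₃: k_eq = 336200 + 130000 = 466200 N/m.
c_c = 2√(k_eq·m) = 2√(466200 × 879) = 40490 N·s/m.
c = ζ·c_c = 0.35 × 40490 = 14170 N·s/m.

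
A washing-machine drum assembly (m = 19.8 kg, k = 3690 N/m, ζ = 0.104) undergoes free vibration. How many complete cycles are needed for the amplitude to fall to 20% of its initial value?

Logarithmic decrement δ = 2πζ/√(1 − ζ²) = 2π × 0.1040/√(1 − 0.0108) = 0.6570.
x_n/x₀ = e^(−nδ) ≤ 0.2; take ln: n ≥ ln(1/0.2)/δ = 1.609/0.6570 = 2.450.
So 3 complete cycles are required.

3 cycles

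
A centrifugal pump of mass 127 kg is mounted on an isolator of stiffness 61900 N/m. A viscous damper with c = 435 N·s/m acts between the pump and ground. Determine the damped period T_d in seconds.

ω_n = √(k/m) = √(61900/127) = 22.08 rad/s.
Critical damping c_c = 2√(k·m) = 2√(61900 × 127) = 5608 N·s/m, so ζ = c/c_c = 435/5608 = 0.07757.
ω_d = ω_n√(1 − ζ²) = 22.08 × √(1 − 0.00602) = 22.01 rad/s.
T_d = 2π/ω_d = 0.2855 s.

0.285 s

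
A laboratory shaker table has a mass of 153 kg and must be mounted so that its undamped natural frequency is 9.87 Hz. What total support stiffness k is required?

588000 N/m

ω_n = 2πf_n = 2π × 9.87 = 62.02 rad/s.
k = m·ω_n² = 153 × 62.02² = 153 × 3846 = 588400 N/m.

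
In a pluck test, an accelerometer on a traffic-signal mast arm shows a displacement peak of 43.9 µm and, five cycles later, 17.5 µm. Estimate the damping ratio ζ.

Logarithmic decrement δ = (1/n)·ln(x₀/x_n) = (1/5)·ln(43.9/17.5) = (1/5)·ln(2.509) = 0.1839.
ζ = δ/√(4π² + δ²) = 0.1839/√(39.48 + 0.0338) = 0.1839/6.286 = 0.02926.

0.0293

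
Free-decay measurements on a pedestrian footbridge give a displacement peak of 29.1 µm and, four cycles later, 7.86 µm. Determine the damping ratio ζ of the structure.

0.0520

Logarithmic decrement δ = (1/n)·ln(x₀/x_n) = (1/4)·ln(29.1/7.86) = (1/4)·ln(3.702) = 0.3272.
ζ = δ/√(4π² + δ²) = 0.3272/√(39.48 + 0.107) = 0.3272/6.292 = 0.05201.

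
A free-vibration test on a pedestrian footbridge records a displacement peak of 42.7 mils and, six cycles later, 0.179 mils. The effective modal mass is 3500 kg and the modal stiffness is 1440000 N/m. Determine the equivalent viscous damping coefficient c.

20400 N·s/m

Logarithmic decrement δ = (1/n)·ln(x₀/x_n) = (1/6)·ln(42.7/0.179) = (1/6)·ln(238.5) = 0.9124.
ζ = δ/√(4π² + δ²) = 0.9124/√(39.48 + 0.833) = 0.9124/6.349 = 0.1437.
c = ζ · 2√(km) = 0.1437 × 2√(1440000 × 3500) = 0.1437 × 142000 = 20400 N·s/m.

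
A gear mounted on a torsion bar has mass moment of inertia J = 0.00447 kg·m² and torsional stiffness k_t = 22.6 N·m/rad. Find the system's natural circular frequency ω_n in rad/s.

71.1 rad/s

ω_n = √(k_t/J) = √(22.6/0.00447) = √5056 = 71.11 rad/s.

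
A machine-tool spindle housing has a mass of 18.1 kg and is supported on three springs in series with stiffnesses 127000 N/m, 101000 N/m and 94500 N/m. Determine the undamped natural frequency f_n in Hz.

Series springs: 1/k_eq = 1/127000 + 1/101000 + 1/94500 = 2.836×10^-5, so k_eq = 35260 N/m.
ω_n = √(k_eq/m) = √(35260/18.1) = √1948 = 44.14 rad/s.
f_n = ω_n/(2π) = 44.14/6.283 = 7.025 Hz.

7.03 Hz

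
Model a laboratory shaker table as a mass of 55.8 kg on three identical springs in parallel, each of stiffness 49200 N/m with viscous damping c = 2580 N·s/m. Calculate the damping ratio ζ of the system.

Parallel springs add: k_eq = 3 × 49200 = 147600 N/m.
ω_n = √(k_eq/m) = √(147600/55.8) = 51.43 rad/s.
Critical damping c_c = 2√(k_eq·m) = 2√(147600 × 55.8) = 5740 N·s/m, so ζ = c/c_c = 2580/5740 = 0.4495.

0.449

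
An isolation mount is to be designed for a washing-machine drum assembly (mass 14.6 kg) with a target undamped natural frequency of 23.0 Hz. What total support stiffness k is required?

ω_n = 2πf_n = 2π × 23.0 = 144.5 rad/s.
k = m·ω_n² = 14.6 × 144.5² = 14.6 × 20880 = 304900 N/m.

305000 N/m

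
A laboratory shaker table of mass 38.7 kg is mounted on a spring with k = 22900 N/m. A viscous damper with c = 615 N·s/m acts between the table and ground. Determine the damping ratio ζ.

0.327

ω_n = √(k/m) = √(22900/38.7) = 24.33 rad/s.
Critical damping c_c = 2√(k·m) = 2√(22900 × 38.7) = 1883 N·s/m, so ζ = c/c_c = 615/1883 = 0.3266.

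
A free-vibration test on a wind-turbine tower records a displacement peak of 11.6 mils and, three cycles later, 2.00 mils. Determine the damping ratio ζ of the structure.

0.0929

Logarithmic decrement δ = (1/n)·ln(x₀/x_n) = (1/3)·ln(11.6/2.00) = (1/3)·ln(5.800) = 0.5860.
ζ = δ/√(4π² + δ²) = 0.5860/√(39.48 + 0.343) = 0.5860/6.310 = 0.09285.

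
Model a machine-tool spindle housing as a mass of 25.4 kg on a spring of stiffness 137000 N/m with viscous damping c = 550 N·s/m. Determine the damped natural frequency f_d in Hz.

11.6 Hz

ω_n = √(k/m) = √(137000/25.4) = 73.44 rad/s.
Critical damping c_c = 2√(k·m) = 2√(137000 × 25.4) = 3731 N·s/m, so ζ = c/c_c = 550/3731 = 0.1474.
ω_d = ω_n√(1 − ζ²) = 73.44 × √(1 − 0.0217) = 72.64 rad/s.
f_d = ω_d/(2π) = 11.56 Hz.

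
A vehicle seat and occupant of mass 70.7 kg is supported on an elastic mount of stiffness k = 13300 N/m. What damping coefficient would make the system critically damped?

c_c = 2√(k·m) = 2√(13300 × 70.7) = 2 × 969.7 = 1939 N·s/m.

1940 N·s/m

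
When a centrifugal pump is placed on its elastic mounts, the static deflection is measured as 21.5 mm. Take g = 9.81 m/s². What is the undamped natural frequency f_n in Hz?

3.40 Hz

ω_n = √(g/δ_st) = √(9.81/0.0215) = √456.3 = 21.36 rad/s.
f_n = ω_n/(2π) = 21.36/6.283 = 3.400 Hz.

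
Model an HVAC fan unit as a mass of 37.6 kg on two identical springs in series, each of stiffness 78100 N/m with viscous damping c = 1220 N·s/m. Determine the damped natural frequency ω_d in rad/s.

27.8 rad/s

Series springs: 1/k_eq = 2/78100, so k_eq = 78100/2 = 39050 N/m.
ω_n = √(k_eq/m) = √(39050/37.6) = 32.23 rad/s.
Critical damping c_c = 2√(k_eq·m) = 2√(39050 × 37.6) = 2423 N·s/m, so ζ = c/c_c = 1220/2423 = 0.5034.
ω_d = ω_n√(1 − ζ²) = 32.23 × √(1 − 0.253) = 27.85 rad/s.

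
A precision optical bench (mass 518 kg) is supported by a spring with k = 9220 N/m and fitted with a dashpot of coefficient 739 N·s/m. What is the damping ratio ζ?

ω_n = √(k/m) = √(9220/518) = 4.219 rad/s.
Critical damping c_c = 2√(k·m) = 2√(9220 × 518) = 4371 N·s/m, so ζ = c/c_c = 739/4371 = 0.1691.

0.169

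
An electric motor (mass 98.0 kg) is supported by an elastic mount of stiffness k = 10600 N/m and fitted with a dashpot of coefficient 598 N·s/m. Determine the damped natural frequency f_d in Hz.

ω_n = √(k/m) = √(10600/98.0) = 10.40 rad/s.
Critical damping c_c = 2√(k·m) = 2√(10600 × 98.0) = 2038 N·s/m, so ζ = c/c_c = 598/2038 = 0.2934.
ω_d = ω_n√(1 − ζ²) = 10.40 × √(1 − 0.0861) = 9.943 rad/s.
f_d = ω_d/(2π) = 1.582 Hz.

1.58 Hz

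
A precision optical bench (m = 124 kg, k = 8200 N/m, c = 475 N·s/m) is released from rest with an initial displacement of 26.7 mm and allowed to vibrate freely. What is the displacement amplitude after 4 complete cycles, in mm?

0.0604 mm

ζ = c/(2√(km)) = 475/(2√(8200 × 124)) = 475/2017 = 0.2355.
Logarithmic decrement δ = 2πζ/√(1 − ζ²) = 2π × 0.2355/√(1 − 0.0555) = 1.523.
After n cycles, x_n/x₀ = e^(−nδ), so x_4 = 26.7 × e^(−4 × 1.523) = 26.7 × 0.002263 = 0.06043 mm.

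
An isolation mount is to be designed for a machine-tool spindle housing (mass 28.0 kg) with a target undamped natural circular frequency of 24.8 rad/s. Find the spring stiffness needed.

k = m·ω_n² = 28.0 × 24.80² = 28.0 × 615.0 = 17220 N/m.

17200 N/m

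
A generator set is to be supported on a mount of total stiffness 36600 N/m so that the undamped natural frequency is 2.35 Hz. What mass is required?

ω_n = 2πf_n = 2π × 2.35 = 14.77 rad/s.
m = k/ω_n² = 36600/14.77² = 36600/218.0 = 167.9 kg.

168 kg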